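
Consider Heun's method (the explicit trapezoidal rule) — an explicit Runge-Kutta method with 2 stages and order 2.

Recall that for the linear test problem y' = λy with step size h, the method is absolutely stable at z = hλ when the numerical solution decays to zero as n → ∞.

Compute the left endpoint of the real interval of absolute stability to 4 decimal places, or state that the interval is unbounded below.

On y'=λy, z=hλ:
  order 2, 2-stage ⇒ R(z)=1+z+z^2/2
  (e.g. R(-0.52)=0.61520, |R|=0.61520)

Boundary: |R(x)|=1, x<0.
x=-0.52: |R|=0.6152
|R(-2.23)|=1.2565 |R(-1.59)|=0.6741 |R(-1.55)|=0.6513
Bisect:
  x_lo=-2.5215 |R|=1.6575  x_hi=-0.1362 |R|=0.8730
  mid=-1.32886 |R|=0.55408 →hi
  mid=-1.92518 |R|=0.92797 →hi
  mid=-2.22333 |R|=1.24827 →lo
  mid=-2.07425 |R|=1.07701 →lo
  mid=-1.99971 |R|=0.99971 →hi
  mid=-2.03698 |R|=1.03767 →lo
  mid=-2.01835 |R|=1.01852 →lo
  ...
  [-2.00001,-1.99986] ⇒ x*=-2.0000
So |R|<1 on (-2.0000, 0).

left endpoint -2.0000.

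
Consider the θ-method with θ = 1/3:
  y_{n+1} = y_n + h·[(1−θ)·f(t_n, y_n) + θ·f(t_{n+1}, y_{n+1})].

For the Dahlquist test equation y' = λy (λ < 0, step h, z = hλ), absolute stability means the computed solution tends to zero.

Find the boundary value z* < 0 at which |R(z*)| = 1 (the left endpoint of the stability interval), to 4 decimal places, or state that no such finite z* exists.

With y'=λy (z=hλ):
  y_{n+1} = y_n + z·[2/3·y_n + 1/3·y_{n+1}] ⇒ (1 − 1/3z)y_{n+1} = (1 + 2/3z)y_n
  ⇒ R(z) = (1 + 2/3z)/(1 − 1/3z).

Solve |R(x)|<1 on ℝ⁻.
x=-0.39: |R|=0.6549
R=−1: 1+2/3x = −1+1/3x ⇒ -1/3x=2 ⇒ x=2/(-1/3)=-6.0000
Confirm numerically:
  x=-5.813: |R|=0.97878 <1
  x=-3.550: |R|=0.62595 <1
  x=-2.901: |R|=0.47483 <1
  x=-6.296: |R|=1.03184 >1
  x=-6.107: |R|=1.01175 >1
So |R|<1 on (-6.0000, 0).

z* = -6.0000.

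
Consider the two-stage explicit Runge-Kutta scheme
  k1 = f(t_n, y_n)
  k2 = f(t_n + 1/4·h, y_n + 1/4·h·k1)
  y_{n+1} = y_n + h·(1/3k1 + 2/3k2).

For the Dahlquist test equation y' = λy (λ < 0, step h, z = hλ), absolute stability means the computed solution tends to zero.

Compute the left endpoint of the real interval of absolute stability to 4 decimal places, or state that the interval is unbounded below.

Set f=λy, z=hλ:
  k1=λy_n ⇒ h·k1=z·y_n;  k2=λ(1+1/4z)y_n ⇒ h·k2=z(1+1/4z)y_n
  y_{n+1}/y_n = 1 + 1/3z + 2/3z(1+1/4z) = 1 + z + 1/6z²
  ⇒ R(z) = 1 + z + 1/6z².

Solve |R(x)|<1 on ℝ⁻.
x=-1.65: |R|=0.1963
R=1: x+1/6x²=0 ⇒ x=−6=-6.0000; min R=1−1/(4·1/6)=-0.5000>−1
Confirm numerically:
  x=-4.840: |R|=0.06427 <1
  x=-4.820: |R|=0.05207 <1
  x=-4.502: |R|=0.12400 <1
  x=-3.702: |R|=0.41787 <1
  x=-6.362: |R|=1.38384 >1
  x=-6.290: |R|=1.30402 >1
  x=-6.252: |R|=1.26258 >1
Interval (-6.0000, 0).

left endpoint -6.0000.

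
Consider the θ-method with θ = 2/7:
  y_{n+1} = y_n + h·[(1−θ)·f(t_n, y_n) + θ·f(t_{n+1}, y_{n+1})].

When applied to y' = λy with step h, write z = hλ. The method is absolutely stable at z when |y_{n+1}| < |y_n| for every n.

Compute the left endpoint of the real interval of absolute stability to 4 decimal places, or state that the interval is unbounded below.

Test eqn y'=λy, z=hλ:
  y_{n+1} = y_n + z·[5/7·y_n + 2/7·y_{n+1}] ⇒ (1 − 2/7z)y_{n+1} = (1 + 5/7z)y_n
  ⇒ R(z) = (1 + 5/7z)/(1 − 2/7z).

Find x<0 with |R(x)|<1.
x=-0.31: |R|=0.7152
R=−1: 1+5/7x = −1+2/7x ⇒ -3/7x=2 ⇒ x=2/(-3/7)=-4.6667
Confirm numerically:
  x=-4.562: |R|=0.98053 <1
  x=-1.961: |R|=0.25682 <1
  x=-1.882: |R|=0.22389 <1
  x=-5.264: |R|=1.10224 >1
  x=-4.996: |R|=1.05815 >1
  x=-4.722: |R|=1.01009 >1
So |R|<1 on (-4.6667, 0).

left endpoint -4.6667.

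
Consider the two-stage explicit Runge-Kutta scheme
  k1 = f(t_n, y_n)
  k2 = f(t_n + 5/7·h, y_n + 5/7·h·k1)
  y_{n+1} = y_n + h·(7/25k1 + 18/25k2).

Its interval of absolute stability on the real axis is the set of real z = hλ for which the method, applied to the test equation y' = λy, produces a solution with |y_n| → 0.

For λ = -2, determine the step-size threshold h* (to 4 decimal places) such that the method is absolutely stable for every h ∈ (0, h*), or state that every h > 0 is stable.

With y'=λy (z=hλ):
  k1=λy_n ⇒ h·k1=z·y_n;  k2=λ(1+5/7z)y_n ⇒ h·k2=z(1+5/7z)y_n
  y_{n+1}/y_n = 1 + 7/25z + 18/25z(1+5/7z) = 1 + z + 18/35z²
  ⇒ R(z) = 1 + z + 18/35z².

Need |R(x)|<1, x<0.
x=-0.63: |R|=0.5741
R=1: x+18/35x²=0 ⇒ x=−35/18=-1.9444; min R=1−1/(4·18/35)=0.5139>−1
Confirm numerically:
  x=-1.618: |R|=0.72836 <1
  x=-1.492: |R|=0.65283 <1
  x=-1.433: |R|=0.62308 <1
  x=-0.938: |R|=0.51449 <1
  x=-2.268: |R|=1.37740 >1
  x=-2.146: |R|=1.22245 >1
  x=-2.072: |R|=1.13592 >1
Interval (-1.9444, 0).

(-1.9444,0); λ=-2 ⇒ h* = (35/18)/2 = 0.9722.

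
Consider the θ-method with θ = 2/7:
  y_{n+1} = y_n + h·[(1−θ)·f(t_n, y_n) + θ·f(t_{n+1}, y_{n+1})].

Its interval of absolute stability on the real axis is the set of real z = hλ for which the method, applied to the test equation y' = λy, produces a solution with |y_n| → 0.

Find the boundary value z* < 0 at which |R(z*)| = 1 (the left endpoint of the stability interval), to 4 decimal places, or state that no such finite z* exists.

z* = -4.6667.

On y'=λy, z=hλ:
  y_{n+1} = y_n + z·[5/7·y_n + 2/7·y_{n+1}] ⇒ (1 − 2/7z)y_{n+1} = (1 + 5/7z)y_n
  Hence R(z) = (1 + 5/7z)/(1 − 2/7z).

Boundary: |R(x)|=1, x<0.
x=-1.14: |R|=0.1401
R=−1: 1+5/7x = −1+2/7x ⇒ -3/7x=2 ⇒ x=2/(-3/7)=-4.6667
Confirm numerically:
  x=-4.324: |R|=0.93430 <1
  x=-3.403: |R|=0.72541 <1
  x=-3.132: |R|=0.65290 <1
  x=-2.387: |R|=0.41914 <1
  x=-4.975: |R|=1.05457 >1
  x=-4.869: |R|=1.03626 >1
  x=-4.782: |R|=1.02089 >1
So |R|<1 on (-4.6667, 0).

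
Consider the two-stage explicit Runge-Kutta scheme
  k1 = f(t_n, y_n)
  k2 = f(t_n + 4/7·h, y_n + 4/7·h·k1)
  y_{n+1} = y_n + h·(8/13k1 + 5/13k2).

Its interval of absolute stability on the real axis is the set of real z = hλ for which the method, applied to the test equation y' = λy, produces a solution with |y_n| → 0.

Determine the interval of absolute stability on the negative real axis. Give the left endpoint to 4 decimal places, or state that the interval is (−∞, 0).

Set f=λy, z=hλ:
  k1=λy_n ⇒ h·k1=z·y_n;  k2=λ(1+4/7z)y_n ⇒ h·k2=z(1+4/7z)y_n
  y_{n+1}/y_n = 1 + 8/13z + 5/13z(1+4/7z) = 1 + z + 20/91z²
  R(z) = 1 + z + 20/91z².

Need |R(x)|<1, x<0.
x=-1.64: |R|=0.0489
R=1: x+20/91x²=0 ⇒ x=−91/20=-4.5500; min R=1−1/(4·20/91)=-0.1375>−1
Confirm numerically:
  x=-2.415: |R|=0.13319 <1
  x=-2.267: |R|=0.13749 <1
  x=-2.060: |R|=0.12734 <1
  x=-5.147: |R|=1.67533 >1
  x=-4.599: |R|=1.04953 >1
Stable set (-4.5500, 0).

z∈(-4.5500,0).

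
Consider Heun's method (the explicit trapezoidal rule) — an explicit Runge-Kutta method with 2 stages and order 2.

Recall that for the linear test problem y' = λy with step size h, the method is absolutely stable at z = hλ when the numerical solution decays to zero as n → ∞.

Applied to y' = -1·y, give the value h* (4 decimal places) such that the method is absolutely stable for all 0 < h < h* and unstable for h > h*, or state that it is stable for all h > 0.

(-2.0000,0); λ=-1 ⇒ h* = 2.0000.

Set f=λy, z=hλ:
  order 2, 2-stage ⇒ R(z)=1+z+z^2/2
  (e.g. R(-0.6)=0.58000, |R|=0.58000)

Boundary: |R(x)|=1, x<0.
x=-0.6: |R|=0.5800
|R(-1.45)|=0.6013 |R(-1.33)|=0.5544 |R(-0.57)|=0.5924
Bisect:
  x_lo=-2.5011 |R|=1.6266  x_hi=-0.1670 |R|=0.8470
  mid=-1.33403 |R|=0.55579 →hi
  mid=-1.91756 |R|=0.92096 →hi
  mid=-2.20932 |R|=1.23123 →lo
  mid=-2.06344 |R|=1.06545 →lo
  mid=-1.99050 |R|=0.99054 →hi
  mid=-2.02697 |R|=1.02733 →lo
  mid=-2.00873 |R|=1.00877 →lo
  mid=-1.99962 |R|=0.99962 →hi
  mid=-2.00418 |R|=1.00418 →lo
  mid=-2.00190 |R|=1.00190 →lo
  ...
  [-2.00004,-1.99990] ⇒ x*=-2.0000
Stable set (-2.0000, 0).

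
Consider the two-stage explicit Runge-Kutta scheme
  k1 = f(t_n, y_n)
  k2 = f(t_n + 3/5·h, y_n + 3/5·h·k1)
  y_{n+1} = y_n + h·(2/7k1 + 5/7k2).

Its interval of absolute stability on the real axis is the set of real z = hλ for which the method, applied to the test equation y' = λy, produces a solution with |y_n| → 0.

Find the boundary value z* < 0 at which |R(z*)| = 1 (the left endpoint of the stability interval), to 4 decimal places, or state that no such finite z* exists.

z* = -2.3333.

Set f=λy, z=hλ:
  k1=λy_n ⇒ h·k1=z·y_n;  k2=λ(1+3/5z)y_n ⇒ h·k2=z(1+3/5z)y_n
  y_{n+1}/y_n = 1 + 2/7z + 5/7z(1+3/5z) = 1 + z + 3/7z²
  R(z) = 1 + z + 3/7z².

Need |R(x)|<1, x<0.
x=-0.65: |R|=0.5311
R=1: x+3/7x²=0 ⇒ x=−7/3=-2.3333; min R=1−1/(4·3/7)=0.4167>−1
Confirm numerically:
  x=-1.809: |R|=0.59349 <1
  x=-1.594: |R|=0.49493 <1
  x=-1.379: |R|=0.43599 <1
  x=-1.089: |R|=0.41925 <1
  x=-2.932: |R|=1.75227 >1
  x=-2.602: |R|=1.29960 >1
  x=-2.525: |R|=1.20741 >1
Interval (-2.3333, 0).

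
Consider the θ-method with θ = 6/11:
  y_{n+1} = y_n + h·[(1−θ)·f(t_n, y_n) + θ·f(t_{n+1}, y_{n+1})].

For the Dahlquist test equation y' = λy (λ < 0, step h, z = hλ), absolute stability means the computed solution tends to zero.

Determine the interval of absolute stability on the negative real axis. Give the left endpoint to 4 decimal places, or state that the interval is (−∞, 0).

On y'=λy, z=hλ:
  y_{n+1} = y_n + z·[5/11·y_n + 6/11·y_{n+1}] ⇒ (1 − 6/11z)y_{n+1} = (1 + 5/11z)y_n
  Hence R(z) = (1 + 5/11z)/(1 − 6/11z).

Solve |R(x)|<1 on ℝ⁻.
x=-1.67: |R|=0.1261
x=-2: |R|=0.0435
x=-10: |R|=0.5493
x=-100: |R|=0.8003
θ=6/11≥1/2 ⇒ |1+5/11x|<|1−6/11x| ∀x<0 ⇒ unbounded interval.

interval (−∞, 0).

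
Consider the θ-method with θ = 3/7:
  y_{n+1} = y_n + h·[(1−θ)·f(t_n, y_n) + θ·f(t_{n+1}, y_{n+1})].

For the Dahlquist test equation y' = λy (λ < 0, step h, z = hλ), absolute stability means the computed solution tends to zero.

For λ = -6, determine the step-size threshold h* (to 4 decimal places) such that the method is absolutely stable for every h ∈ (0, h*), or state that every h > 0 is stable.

(-14.0000,0); λ=-6 ⇒ h* = (14)/6 = 2.3333.

Test eqn y'=λy, z=hλ:
  y_{n+1} = y_n + z·[4/7·y_n + 3/7·y_{n+1}] ⇒ (1 − 3/7z)y_{n+1} = (1 + 4/7z)y_n
  Hence R(z) = (1 + 4/7z)/(1 − 3/7z).

Find x<0 with |R(x)|<1.
x=-1.72: |R|=0.0099
R=−1: 1+4/7x = −1+3/7x ⇒ -1/7x=2 ⇒ x=2/(-1/7)=-14.0000
Confirm numerically:
  x=-11.994: |R|=0.95333 <1
  x=-11.819: |R|=0.94863 <1
  x=-6.584: |R|=0.72279 <1
  x=-14.537: |R|=1.01061 >1
  x=-14.239: |R|=1.00481 >1
So |R|<1 on (-14.0000, 0).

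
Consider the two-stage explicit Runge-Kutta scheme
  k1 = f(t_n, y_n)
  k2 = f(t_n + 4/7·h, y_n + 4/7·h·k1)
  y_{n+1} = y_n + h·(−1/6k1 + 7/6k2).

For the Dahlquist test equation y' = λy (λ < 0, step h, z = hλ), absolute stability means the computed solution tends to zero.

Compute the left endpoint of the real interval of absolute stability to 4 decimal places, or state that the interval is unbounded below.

With y'=λy (z=hλ):
  k1=λy_n ⇒ h·k1=z·y_n;  k2=λ(1+4/7z)y_n ⇒ h·k2=z(1+4/7z)y_n
  y_{n+1}/y_n = 1 − 1/6z + 7/6z(1+4/7z) = 1 + z + 2/3z²
  ⇒ R(z) = 1 + z + 2/3z².

Need |R(x)|<1, x<0.
x=-0.45: |R|=0.6850
R=1: x+2/3x²=0 ⇒ x=−3/2=-1.5000; min R=1−1/(4·2/3)=0.6250>−1
Confirm numerically:
  x=-1.372: |R|=0.88292 <1
  x=-1.127: |R|=0.71975 <1
  x=-0.620: |R|=0.63627 <1
  x=-1.949: |R|=1.58340 >1
  x=-1.881: |R|=1.47777 >1
  x=-1.581: |R|=1.08537 >1
So |R|<1 on (-1.5000, 0).

z* = -1.5000.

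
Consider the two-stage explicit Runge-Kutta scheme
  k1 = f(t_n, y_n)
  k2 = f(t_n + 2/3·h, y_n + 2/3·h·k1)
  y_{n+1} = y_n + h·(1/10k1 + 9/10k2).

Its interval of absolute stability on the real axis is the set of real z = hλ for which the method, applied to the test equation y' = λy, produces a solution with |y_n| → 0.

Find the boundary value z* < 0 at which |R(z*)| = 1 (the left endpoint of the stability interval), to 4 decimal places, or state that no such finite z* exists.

left endpoint -1.6667.

With y'=λy (z=hλ):
  k1=λy_n ⇒ h·k1=z·y_n;  k2=λ(1+2/3z)y_n ⇒ h·k2=z(1+2/3z)y_n
  y_{n+1}/y_n = 1 + 1/10z + 9/10z(1+2/3z) = 1 + z + 3/5z²
  Hence R(z) = 1 + z + 3/5z².

Find x<0 with |R(x)|<1.
x=-0.51: |R|=0.6461
R=1: x+3/5x²=0 ⇒ x=−5/3=-1.6667; min R=1−1/(4·3/5)=0.5833>−1
Confirm numerically:
  x=-1.336: |R|=0.73494 <1
  x=-1.083: |R|=0.62073 <1
  x=-1.065: |R|=0.61553 <1
  x=-0.992: |R|=0.59844 <1
  x=-2.077: |R|=1.51136 >1
  x=-1.815: |R|=1.16153 >1
Interval (-1.6667, 0).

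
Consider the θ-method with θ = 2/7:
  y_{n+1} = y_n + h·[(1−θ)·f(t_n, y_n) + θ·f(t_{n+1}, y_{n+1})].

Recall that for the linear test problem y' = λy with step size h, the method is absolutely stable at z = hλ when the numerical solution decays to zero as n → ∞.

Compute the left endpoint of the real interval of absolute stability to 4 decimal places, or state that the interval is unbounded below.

left endpoint -4.6667.

On y'=λy, z=hλ:
  y_{n+1} = y_n + z·[5/7·y_n + 2/7·y_{n+1}] ⇒ (1 − 2/7z)y_{n+1} = (1 + 5/7z)y_n
  so R(z) = (1 + 5/7z)/(1 − 2/7z).

Find x<0 with |R(x)|<1.
x=-0.8: |R|=0.3488
R=−1: 1+5/7x = −1+2/7x ⇒ -3/7x=2 ⇒ x=2/(-3/7)=-4.6667
Confirm numerically:
  x=-4.482: |R|=0.96530 <1
  x=-2.512: |R|=0.46241 <1
  x=-2.403: |R|=0.42478 <1
  x=-5.132: |R|=1.08086 >1
  x=-4.831: |R|=1.02959 >1
So |R|<1 on (-4.6667, 0).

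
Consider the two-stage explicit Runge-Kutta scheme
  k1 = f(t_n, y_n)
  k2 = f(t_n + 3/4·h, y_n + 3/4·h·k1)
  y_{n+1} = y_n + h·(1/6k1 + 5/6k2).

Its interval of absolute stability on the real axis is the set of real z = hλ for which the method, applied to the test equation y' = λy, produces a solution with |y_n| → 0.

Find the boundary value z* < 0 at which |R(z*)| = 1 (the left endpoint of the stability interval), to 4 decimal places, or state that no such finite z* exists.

Test eqn y'=λy, z=hλ:
  k1=λy_n ⇒ h·k1=z·y_n;  k2=λ(1+3/4z)y_n ⇒ h·k2=z(1+3/4z)y_n
  y_{n+1}/y_n = 1 + 1/6z + 5/6z(1+3/4z) = 1 + z + 5/8z²
  R(z) = 1 + z + 5/8z².

Need |R(x)|<1, x<0.
x=-1.28: |R|=0.7440
R=1: x+5/8x²=0 ⇒ x=−8/5=-1.6000; min R=1−1/(4·5/8)=0.6000>−1
Confirm numerically:
  x=-1.472: |R|=0.88224 <1
  x=-0.905: |R|=0.60689 <1
  x=-0.841: |R|=0.60105 <1
  x=-0.805: |R|=0.60002 <1
  x=-2.078: |R|=1.62080 >1
  x=-2.056: |R|=1.58596 >1
  x=-1.878: |R|=1.32630 >1
So |R|<1 on (-1.6000, 0).

left endpoint -1.6000.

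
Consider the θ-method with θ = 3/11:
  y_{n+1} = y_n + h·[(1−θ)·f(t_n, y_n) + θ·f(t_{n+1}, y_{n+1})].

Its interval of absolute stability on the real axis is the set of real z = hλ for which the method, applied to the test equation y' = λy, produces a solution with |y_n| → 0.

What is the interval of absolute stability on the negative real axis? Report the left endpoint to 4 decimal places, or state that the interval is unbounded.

Test eqn y'=λy, z=hλ:
  y_{n+1} = y_n + z·[8/11·y_n + 3/11·y_{n+1}] ⇒ (1 − 3/11z)y_{n+1} = (1 + 8/11z)y_n
  so R(z) = (1 + 8/11z)/(1 − 3/11z).

Boundary: |R(x)|=1, x<0.
x=-0.74: |R|=0.3843
R=−1: 1+8/11x = −1+3/11x ⇒ -5/11x=2 ⇒ x=2/(-5/11)=-4.4000
Confirm numerically:
  x=-3.991: |R|=0.91098 <1
  x=-2.639: |R|=0.53455 <1
  x=-2.155: |R|=0.35729 <1
  x=-1.831: |R|=0.22118 <1
  x=-4.747: |R|=1.06874 >1
  x=-4.550: |R|=1.03043 >1
  x=-4.465: |R|=1.01332 >1
Stable set (-4.4000, 0).

(-4.4000, 0).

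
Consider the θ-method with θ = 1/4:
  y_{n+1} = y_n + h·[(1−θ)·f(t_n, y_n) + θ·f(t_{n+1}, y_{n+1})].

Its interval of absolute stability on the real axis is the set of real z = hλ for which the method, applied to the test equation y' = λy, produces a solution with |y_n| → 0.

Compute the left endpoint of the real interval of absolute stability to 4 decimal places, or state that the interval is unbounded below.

z* = -4.0000.

Test eqn y'=λy, z=hλ:
  y_{n+1} = y_n + z·[3/4·y_n + 1/4·y_{n+1}] ⇒ (1 − 1/4z)y_{n+1} = (1 + 3/4z)y_n
  Hence R(z) = (1 + 3/4z)/(1 − 1/4z).

Find x<0 with |R(x)|<1.
x=-0.64: |R|=0.4483
R=−1: 1+3/4x = −1+1/4x ⇒ -1/2x=2 ⇒ x=2/(-1/2)=-4.0000
Confirm numerically:
  x=-3.633: |R|=0.90384 <1
  x=-2.705: |R|=0.61372 <1
  x=-1.900: |R|=0.28814 <1
  x=-4.561: |R|=1.13106 >1
  x=-4.324: |R|=1.07785 >1
  x=-4.260: |R|=1.06295 >1
Stable set (-4.0000, 0).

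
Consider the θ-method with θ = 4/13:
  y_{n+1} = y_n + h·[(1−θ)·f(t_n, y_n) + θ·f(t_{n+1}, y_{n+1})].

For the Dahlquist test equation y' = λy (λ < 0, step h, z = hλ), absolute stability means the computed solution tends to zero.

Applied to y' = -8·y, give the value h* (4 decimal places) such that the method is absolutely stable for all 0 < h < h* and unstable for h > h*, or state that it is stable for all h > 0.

(-5.2000,0); λ=-8 ⇒ h* = (26/5)/8 = 0.6500.

On y'=λy, z=hλ:
  y_{n+1} = y_n + z·[9/13·y_n + 4/13·y_{n+1}] ⇒ (1 − 4/13z)y_{n+1} = (1 + 9/13z)y_n
  so R(z) = (1 + 9/13z)/(1 − 4/13z).

Solve |R(x)|<1 on ℝ⁻.
x=-0.94: |R|=0.2709
R=−1: 1+9/13x = −1+4/13x ⇒ -5/13x=2 ⇒ x=2/(-5/13)=-5.2000
Confirm numerically:
  x=-4.456: |R|=0.87931 <1
  x=-3.993: |R|=0.79170 <1
  x=-2.939: |R|=0.54334 <1
  x=-2.803: |R|=0.50500 <1
  x=-5.668: |R|=1.06560 >1
  x=-5.533: |R|=1.04739 >1
  x=-5.295: |R|=1.01390 >1
Stable set (-5.2000, 0).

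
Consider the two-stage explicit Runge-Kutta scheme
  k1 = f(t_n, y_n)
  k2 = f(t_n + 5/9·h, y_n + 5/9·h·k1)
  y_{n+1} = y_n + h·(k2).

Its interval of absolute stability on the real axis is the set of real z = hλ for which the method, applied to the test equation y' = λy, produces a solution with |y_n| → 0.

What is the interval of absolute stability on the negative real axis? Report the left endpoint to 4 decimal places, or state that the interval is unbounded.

On y'=λy, z=hλ:
  k1=λy_n ⇒ h·k1=z·y_n;  k2=λ(1+5/9z)y_n ⇒ h·k2=z(1+5/9z)y_n
  y_{n+1}/y_n = 1 + z(1+5/9z) = 1 + z + 5/9z²
  ⇒ R(z) = 1 + z + 5/9z².

Boundary: |R(x)|=1, x<0.
x=-1.64: |R|=0.8542
R=1: x+5/9x²=0 ⇒ x=−9/5=-1.8000; min R=1−1/(4·5/9)=0.5500>−1
Confirm numerically:
  x=-1.607: |R|=0.82769 <1
  x=-1.516: |R|=0.76081 <1
  x=-1.480: |R|=0.73689 <1
  x=-1.372: |R|=0.67377 <1
  x=-2.304: |R|=1.64512 >1
  x=-2.256: |R|=1.57152 >1
  x=-1.836: |R|=1.03672 >1
So |R|<1 on (-1.8000, 0).

(-1.8000, 0).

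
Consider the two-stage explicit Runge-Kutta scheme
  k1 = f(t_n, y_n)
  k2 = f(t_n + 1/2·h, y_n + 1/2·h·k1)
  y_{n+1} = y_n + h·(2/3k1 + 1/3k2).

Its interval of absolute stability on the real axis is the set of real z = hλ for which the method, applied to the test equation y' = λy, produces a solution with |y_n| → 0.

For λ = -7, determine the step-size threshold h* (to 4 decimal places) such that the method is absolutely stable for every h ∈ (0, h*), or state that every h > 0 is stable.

(-6.0000,0); λ=-7 ⇒ h* = (6)/7 = 0.8571.

Test eqn y'=λy, z=hλ:
  k1=λy_n ⇒ h·k1=z·y_n;  k2=λ(1+1/2z)y_n ⇒ h·k2=z(1+1/2z)y_n
  y_{n+1}/y_n = 1 + 2/3z + 1/3z(1+1/2z) = 1 + z + 1/6z²
  ⇒ R(z) = 1 + z + 1/6z².

Need |R(x)|<1, x<0.
x=-1.26: |R|=0.0046
R=1: x+1/6x²=0 ⇒ x=−6=-6.0000; min R=1−1/(4·1/6)=-0.5000>−1
Confirm numerically:
  x=-5.432: |R|=0.48577 <1
  x=-4.808: |R|=0.04481 <1
  x=-4.264: |R|=0.23372 <1
  x=-6.402: |R|=1.42893 >1
  x=-6.320: |R|=1.33707 >1
  x=-6.302: |R|=1.31720 >1
Interval (-6.0000, 0).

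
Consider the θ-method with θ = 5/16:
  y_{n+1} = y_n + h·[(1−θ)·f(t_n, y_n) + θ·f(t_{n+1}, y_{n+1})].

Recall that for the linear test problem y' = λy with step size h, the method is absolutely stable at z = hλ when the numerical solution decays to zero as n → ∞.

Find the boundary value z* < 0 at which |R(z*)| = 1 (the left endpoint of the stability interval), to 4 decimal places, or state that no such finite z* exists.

Test eqn y'=λy, z=hλ:
  y_{n+1} = y_n + z·[11/16·y_n + 5/16·y_{n+1}] ⇒ (1 − 5/16z)y_{n+1} = (1 + 11/16z)y_n
  R(z) = (1 + 11/16z)/(1 − 5/16z).

Boundary: |R(x)|=1, x<0.
x=-0.94: |R|=0.2734
R=−1: 1+11/16x = −1+5/16x ⇒ -3/8x=2 ⇒ x=2/(-3/8)=-5.3333
Confirm numerically:
  x=-4.543: |R|=0.87752 <1
  x=-3.762: |R|=0.72916 <1
  x=-3.035: |R|=0.55766 <1
  x=-5.893: |R|=1.07386 >1
  x=-5.510: |R|=1.02434 >1
Interval (-5.3333, 0).

left endpoint -5.3333.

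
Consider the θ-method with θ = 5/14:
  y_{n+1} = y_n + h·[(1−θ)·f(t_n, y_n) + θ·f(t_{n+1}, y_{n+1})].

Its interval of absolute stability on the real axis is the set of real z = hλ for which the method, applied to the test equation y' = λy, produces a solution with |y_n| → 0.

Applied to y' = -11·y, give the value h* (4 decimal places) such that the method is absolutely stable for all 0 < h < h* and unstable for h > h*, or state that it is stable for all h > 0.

(-7.0000,0); λ=-11 ⇒ h* = (7)/11 = 0.6364.

Set f=λy, z=hλ:
  y_{n+1} = y_n + z·[9/14·y_n + 5/14·y_{n+1}] ⇒ (1 − 5/14z)y_{n+1} = (1 + 9/14z)y_n
  R(z) = (1 + 9/14z)/(1 − 5/14z).

Need |R(x)|<1, x<0.
x=-1.37: |R|=0.0801
R=−1: 1+9/14x = −1+5/14x ⇒ -2/7x=2 ⇒ x=2/(-2/7)=-7.0000
Confirm numerically:
  x=-6.434: |R|=0.95096 <1
  x=-5.604: |R|=0.86711 <1
  x=-5.280: |R|=0.82970 <1
  x=-3.091: |R|=0.46916 <1
  x=-7.432: |R|=1.03378 >1
  x=-7.321: |R|=1.02537 >1
So |R|<1 on (-7.0000, 0).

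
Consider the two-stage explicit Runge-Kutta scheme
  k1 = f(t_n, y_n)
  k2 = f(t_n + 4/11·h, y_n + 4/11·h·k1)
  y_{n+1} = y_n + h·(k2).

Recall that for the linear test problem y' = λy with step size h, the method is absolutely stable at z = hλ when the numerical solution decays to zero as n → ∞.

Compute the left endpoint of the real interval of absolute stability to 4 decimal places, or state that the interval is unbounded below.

On y'=λy, z=hλ:
  k1=λy_n ⇒ h·k1=z·y_n;  k2=λ(1+4/11z)y_n ⇒ h·k2=z(1+4/11z)y_n
  y_{n+1}/y_n = 1 + z(1+4/11z) = 1 + z + 4/11z²
  ⇒ R(z) = 1 + z + 4/11z².

Need |R(x)|<1, x<0.
x=-0.71: |R|=0.4733
R=1: x+4/11x²=0 ⇒ x=−11/4=-2.7500; min R=1−1/(4·4/11)=0.3125>−1
Confirm numerically:
  x=-2.279: |R|=0.60967 <1
  x=-1.764: |R|=0.36753 <1
  x=-1.557: |R|=0.32455 <1
  x=-1.428: |R|=0.31352 <1
  x=-3.160: |R|=1.47113 >1
  x=-3.051: |R|=1.33395 >1
  x=-2.995: |R|=1.26683 >1
Stable set (-2.7500, 0).

z* = -2.7500.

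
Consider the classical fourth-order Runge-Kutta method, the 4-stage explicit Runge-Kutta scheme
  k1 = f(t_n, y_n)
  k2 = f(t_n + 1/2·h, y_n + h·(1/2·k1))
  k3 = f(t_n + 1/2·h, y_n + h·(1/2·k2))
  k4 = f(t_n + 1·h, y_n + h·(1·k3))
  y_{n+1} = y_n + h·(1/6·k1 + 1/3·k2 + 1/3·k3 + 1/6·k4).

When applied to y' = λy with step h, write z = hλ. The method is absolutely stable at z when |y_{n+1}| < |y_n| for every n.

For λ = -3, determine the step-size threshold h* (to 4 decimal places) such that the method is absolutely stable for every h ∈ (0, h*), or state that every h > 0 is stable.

Set f=λy, z=hλ:
  order 4, 4-stage ⇒ R(z)=1+z+z^2/2+z^3/6+z^4/24
  (e.g. R(-1.69)=0.27347, |R|=0.27347)

Boundary: |R(x)|=1, x<0.
x=-1.69: |R|=0.2735
|R(-3.02)|=1.4155 |R(-2.4)|=0.5584 |R(-1.54)|=0.2714
Bisect:
  x_lo=-3.5743 |R|=3.0036  x_hi=-0.1387 |R|=0.8705
  mid=-1.85649 |R|=0.29532 →hi
  mid=-2.71540 |R|=0.89964 →hi
  mid=-3.14486 |R|=1.69198 →lo
  mid=-2.93013 |R|=1.24125 →lo
  mid=-2.82276 |R|=1.05798 →lo
  mid=-2.76908 |R|=0.97583 →hi
  mid=-2.79592 |R|=1.01614 →lo
  mid=-2.78250 |R|=0.99580 →hi
  mid=-2.78921 |R|=1.00593 →lo
  ...
  [-2.78544,-2.78523] ⇒ x*=-2.7853
Stable set (-2.7853, 0).

(-2.7853,0); λ=-3 ⇒ h* = 0.9284.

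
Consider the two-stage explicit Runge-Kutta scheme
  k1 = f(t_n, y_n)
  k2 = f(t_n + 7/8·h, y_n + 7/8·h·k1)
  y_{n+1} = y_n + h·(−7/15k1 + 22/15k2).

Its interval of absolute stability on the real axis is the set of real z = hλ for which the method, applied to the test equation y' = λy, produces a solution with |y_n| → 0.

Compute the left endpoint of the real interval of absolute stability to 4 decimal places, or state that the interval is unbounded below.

left endpoint -0.7792.

Test eqn y'=λy, z=hλ:
  k1=λy_n ⇒ h·k1=z·y_n;  k2=λ(1+7/8z)y_n ⇒ h·k2=z(1+7/8z)y_n
  y_{n+1}/y_n = 1 − 7/15z + 22/15z(1+7/8z) = 1 + z + 77/60z²
  so R(z) = 1 + z + 77/60z².

Solve |R(x)|<1 on ℝ⁻.
x=-0.73: |R|=0.9539
R=1: x+77/60x²=0 ⇒ x=−60/77=-0.7792; min R=1−1/(4·77/60)=0.8052>−1
Confirm numerically:
  x=-0.749: |R|=0.97095 <1
  x=-0.566: |R|=0.84512 <1
  x=-0.366: |R|=0.80591 <1
  x=-0.364: |R|=0.80604 <1
  x=-0.944: |R|=1.19962 >1
  x=-0.814: |R|=1.03633 >1
Interval (-0.7792, 0).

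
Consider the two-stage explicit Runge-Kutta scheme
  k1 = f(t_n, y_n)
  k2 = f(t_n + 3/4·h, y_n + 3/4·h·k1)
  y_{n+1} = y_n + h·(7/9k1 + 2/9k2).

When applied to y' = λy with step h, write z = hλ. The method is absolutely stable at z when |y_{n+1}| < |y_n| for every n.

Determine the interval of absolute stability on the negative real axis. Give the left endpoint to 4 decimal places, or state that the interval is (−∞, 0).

z∈(-6.0000,0).

Set f=λy, z=hλ:
  k1=λy_n ⇒ h·k1=z·y_n;  k2=λ(1+3/4z)y_n ⇒ h·k2=z(1+3/4z)y_n
  y_{n+1}/y_n = 1 + 7/9z + 2/9z(1+3/4z) = 1 + z + 1/6z²
  so R(z) = 1 + z + 1/6z².

Need |R(x)|<1, x<0.
x=-0.34: |R|=0.6793
R=1: x+1/6x²=0 ⇒ x=−6=-6.0000; min R=1−1/(4·1/6)=-0.5000>−1
Confirm numerically:
  x=-4.951: |R|=0.13440 <1
  x=-4.545: |R|=0.10216 <1
  x=-2.660: |R|=0.48073 <1
  x=-6.249: |R|=1.25933 >1
  x=-6.140: |R|=1.14327 >1
  x=-6.105: |R|=1.10684 >1
So |R|<1 on (-6.0000, 0).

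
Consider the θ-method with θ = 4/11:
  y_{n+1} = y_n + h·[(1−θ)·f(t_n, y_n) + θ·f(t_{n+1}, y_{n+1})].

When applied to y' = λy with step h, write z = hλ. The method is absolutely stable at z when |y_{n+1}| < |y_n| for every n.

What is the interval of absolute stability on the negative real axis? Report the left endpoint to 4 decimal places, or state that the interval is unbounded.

z∈(-7.3333,0).

Set f=λy, z=hλ:
  y_{n+1} = y_n + z·[7/11·y_n + 4/11·y_{n+1}] ⇒ (1 − 4/11z)y_{n+1} = (1 + 7/11z)y_n
  Hence R(z) = (1 + 7/11z)/(1 − 4/11z).

Find x<0 with |R(x)|<1.
x=-0.95: |R|=0.2939
R=−1: 1+7/11x = −1+4/11x ⇒ -3/11x=2 ⇒ x=2/(-3/11)=-7.3333
Confirm numerically:
  x=-6.961: |R|=0.97124 <1
  x=-6.909: |R|=0.96705 <1
  x=-4.768: |R|=0.74408 <1
  x=-7.745: |R|=1.02942 >1
  x=-7.510: |R|=1.01291 >1
Stable set (-7.3333, 0).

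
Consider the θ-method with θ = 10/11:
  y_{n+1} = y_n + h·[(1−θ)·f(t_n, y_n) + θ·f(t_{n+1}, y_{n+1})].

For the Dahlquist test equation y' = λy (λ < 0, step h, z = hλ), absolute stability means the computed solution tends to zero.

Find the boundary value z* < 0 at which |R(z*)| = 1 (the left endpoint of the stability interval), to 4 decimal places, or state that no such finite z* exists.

Test eqn y'=λy, z=hλ:
  y_{n+1} = y_n + z·[1/11·y_n + 10/11·y_{n+1}] ⇒ (1 − 10/11z)y_{n+1} = (1 + 1/11z)y_n
  ⇒ R(z) = (1 + 1/11z)/(1 − 10/11z).

Need |R(x)|<1, x<0.
x=-0.49: |R|=0.6610
x=-2: |R|=0.2903
x=-10: |R|=0.0090
x=-100: |R|=0.0880
θ=10/11≥1/2 ⇒ |1+1/11x|<|1−10/11x| ∀x<0 ⇒ interval (−∞,0).

(−∞, 0) — no finite endpoint.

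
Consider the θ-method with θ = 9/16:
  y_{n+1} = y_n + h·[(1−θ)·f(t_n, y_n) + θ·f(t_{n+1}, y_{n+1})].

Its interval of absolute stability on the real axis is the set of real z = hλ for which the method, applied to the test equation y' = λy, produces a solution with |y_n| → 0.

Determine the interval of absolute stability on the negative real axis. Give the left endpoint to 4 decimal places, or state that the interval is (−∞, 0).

interval (−∞, 0).

Test eqn y'=λy, z=hλ:
  y_{n+1} = y_n + z·[7/16·y_n + 9/16·y_{n+1}] ⇒ (1 − 9/16z)y_{n+1} = (1 + 7/16z)y_n
  so R(z) = (1 + 7/16z)/(1 − 9/16z).

Need |R(x)|<1, x<0.
x=-0.78: |R|=0.4579
x=-2: |R|=0.0588
x=-10: |R|=0.5094
x=-100: |R|=0.7467
θ=9/16≥1/2 ⇒ |1+7/16x|<|1−9/16x| ∀x<0 ⇒ stable on all of ℝ⁻.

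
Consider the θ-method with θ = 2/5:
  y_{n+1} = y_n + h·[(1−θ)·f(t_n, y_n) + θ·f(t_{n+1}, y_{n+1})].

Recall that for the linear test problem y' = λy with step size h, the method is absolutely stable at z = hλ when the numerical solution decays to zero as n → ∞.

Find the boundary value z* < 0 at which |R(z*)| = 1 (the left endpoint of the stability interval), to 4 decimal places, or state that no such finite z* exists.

On y'=λy, z=hλ:
  y_{n+1} = y_n + z·[3/5·y_n + 2/5·y_{n+1}] ⇒ (1 − 2/5z)y_{n+1} = (1 + 3/5z)y_n
  R(z) = (1 + 3/5z)/(1 − 2/5z).

Find x<0 with |R(x)|<1.
x=-0.71: |R|=0.4470
R=−1: 1+3/5x = −1+2/5x ⇒ -1/5x=2 ⇒ x=2/(-1/5)=-10.0000
Confirm numerically:
  x=-7.784: |R|=0.89226 <1
  x=-7.065: |R|=0.84658 <1
  x=-6.537: |R|=0.80840 <1
  x=-6.023: |R|=0.76669 <1
  x=-10.549: |R|=1.02104 >1
  x=-10.398: |R|=1.01543 >1
Stable set (-10.0000, 0).

z* = -10.0000.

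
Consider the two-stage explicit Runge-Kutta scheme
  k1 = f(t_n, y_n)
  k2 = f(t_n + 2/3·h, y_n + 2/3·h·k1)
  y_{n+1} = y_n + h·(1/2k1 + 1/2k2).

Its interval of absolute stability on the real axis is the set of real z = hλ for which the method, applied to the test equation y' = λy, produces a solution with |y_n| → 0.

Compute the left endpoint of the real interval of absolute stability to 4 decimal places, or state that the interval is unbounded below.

Test eqn y'=λy, z=hλ:
  k1=λy_n ⇒ h·k1=z·y_n;  k2=λ(1+2/3z)y_n ⇒ h·k2=z(1+2/3z)y_n
  y_{n+1}/y_n = 1 + 1/2z + 1/2z(1+2/3z) = 1 + z + 1/3z²
  so R(z) = 1 + z + 1/3z².

Boundary: |R(x)|=1, x<0.
x=-0.82: |R|=0.4041
R=1: x+1/3x²=0 ⇒ x=−3=-3.0000; min R=1−1/(4·1/3)=0.2500>−1
Confirm numerically:
  x=-2.946: |R|=0.94697 <1
  x=-2.742: |R|=0.76419 <1
  x=-2.094: |R|=0.36761 <1
  x=-3.417: |R|=1.47496 >1
  x=-3.346: |R|=1.38591 >1
Stable set (-3.0000, 0).

left endpoint -3.0000.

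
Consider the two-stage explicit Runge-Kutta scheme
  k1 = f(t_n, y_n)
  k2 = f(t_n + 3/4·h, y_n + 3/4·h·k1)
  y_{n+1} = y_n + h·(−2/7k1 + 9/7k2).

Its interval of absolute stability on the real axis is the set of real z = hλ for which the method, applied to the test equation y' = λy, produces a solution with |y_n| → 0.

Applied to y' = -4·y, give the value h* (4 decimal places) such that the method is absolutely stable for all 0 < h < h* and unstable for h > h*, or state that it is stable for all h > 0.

Set f=λy, z=hλ:
  k1=λy_n ⇒ h·k1=z·y_n;  k2=λ(1+3/4z)y_n ⇒ h·k2=z(1+3/4z)y_n
  y_{n+1}/y_n = 1 − 2/7z + 9/7z(1+3/4z) = 1 + z + 27/28z²
  R(z) = 1 + z + 27/28z².

Solve |R(x)|<1 on ℝ⁻.
x=-0.48: |R|=0.7422
R=1: x+27/28x²=0 ⇒ x=−28/27=-1.0370; min R=1−1/(4·27/28)=0.7407>−1
Confirm numerically:
  x=-0.902: |R|=0.88255 <1
  x=-0.788: |R|=0.81077 <1
  x=-0.781: |R|=0.80718 <1
  x=-0.772: |R|=0.80270 <1
  x=-1.496: |R|=1.66209 >1
  x=-1.487: |R|=1.64520 >1
  x=-1.356: |R|=1.41707 >1
Interval (-1.0370, 0).

(-1.0370,0); λ=-4 ⇒ h* = (28/27)/4 = 0.2593.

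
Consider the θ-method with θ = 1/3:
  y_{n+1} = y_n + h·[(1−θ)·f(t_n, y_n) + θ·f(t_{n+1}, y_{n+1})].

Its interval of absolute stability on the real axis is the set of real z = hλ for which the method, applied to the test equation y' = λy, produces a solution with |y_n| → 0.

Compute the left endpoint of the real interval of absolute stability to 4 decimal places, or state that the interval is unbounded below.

Test eqn y'=λy, z=hλ:
  y_{n+1} = y_n + z·[2/3·y_n + 1/3·y_{n+1}] ⇒ (1 − 1/3z)y_{n+1} = (1 + 2/3z)y_n
  ⇒ R(z) = (1 + 2/3z)/(1 − 1/3z).

Solve |R(x)|<1 on ℝ⁻.
x=-0.9: |R|=0.3077
R=−1: 1+2/3x = −1+1/3x ⇒ -1/3x=2 ⇒ x=2/(-1/3)=-6.0000
Confirm numerically:
  x=-5.325: |R|=0.91892 <1
  x=-5.075: |R|=0.88545 <1
  x=-4.004: |R|=0.71502 <1
  x=-3.327: |R|=0.57752 <1
  x=-6.561: |R|=1.05868 >1
  x=-6.527: |R|=1.05532 >1
  x=-6.324: |R|=1.03475 >1
Interval (-6.0000, 0).

z* = -6.0000.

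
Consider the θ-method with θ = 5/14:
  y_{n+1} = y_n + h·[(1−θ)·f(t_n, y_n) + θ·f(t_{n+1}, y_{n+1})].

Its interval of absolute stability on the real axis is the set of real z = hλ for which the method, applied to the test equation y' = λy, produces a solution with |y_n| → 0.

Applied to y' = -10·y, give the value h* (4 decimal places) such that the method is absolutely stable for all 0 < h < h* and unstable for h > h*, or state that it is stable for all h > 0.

Set f=λy, z=hλ:
  y_{n+1} = y_n + z·[9/14·y_n + 5/14·y_{n+1}] ⇒ (1 − 5/14z)y_{n+1} = (1 + 9/14z)y_n
  so R(z) = (1 + 9/14z)/(1 − 5/14z).

Boundary: |R(x)|=1, x<0.
x=-1.32: |R|=0.1029
R=−1: 1+9/14x = −1+5/14x ⇒ -2/7x=2 ⇒ x=2/(-2/7)=-7.0000
Confirm numerically:
  x=-6.707: |R|=0.97534 <1
  x=-5.403: |R|=0.84425 <1
  x=-4.250: |R|=0.68794 <1
  x=-7.328: |R|=1.02591 >1
  x=-7.184: |R|=1.01474 >1
  x=-7.146: |R|=1.01174 >1
Interval (-7.0000, 0).

(-7.0000,0); λ=-10 ⇒ h* = (7)/10 = 0.7000.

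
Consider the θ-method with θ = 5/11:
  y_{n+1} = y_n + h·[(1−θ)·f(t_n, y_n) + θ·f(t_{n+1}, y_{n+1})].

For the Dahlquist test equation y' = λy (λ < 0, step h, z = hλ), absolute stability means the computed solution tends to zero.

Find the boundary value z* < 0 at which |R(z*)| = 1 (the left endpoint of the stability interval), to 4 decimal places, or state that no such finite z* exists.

z* = -22.0000.

Test eqn y'=λy, z=hλ:
  y_{n+1} = y_n + z·[6/11·y_n + 5/11·y_{n+1}] ⇒ (1 − 5/11z)y_{n+1} = (1 + 6/11z)y_n
  R(z) = (1 + 6/11z)/(1 − 5/11z).

Need |R(x)|<1, x<0.
x=-1.19: |R|=0.2277
R=−1: 1+6/11x = −1+5/11x ⇒ -1/11x=2 ⇒ x=2/(-1/11)=-22.0000
Confirm numerically:
  x=-13.945: |R|=0.90022 <1
  x=-12.703: |R|=0.87523 <1
  x=-12.347: |R|=0.86729 <1
  x=-22.349: |R|=1.00284 >1
  x=-22.331: |R|=1.00270 >1
Stable set (-22.0000, 0).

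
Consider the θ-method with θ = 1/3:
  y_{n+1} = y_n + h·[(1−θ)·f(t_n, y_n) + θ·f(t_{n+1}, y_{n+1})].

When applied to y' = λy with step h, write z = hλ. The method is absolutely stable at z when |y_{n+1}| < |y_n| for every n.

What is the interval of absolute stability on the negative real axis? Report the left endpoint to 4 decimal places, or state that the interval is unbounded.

z∈(-6.0000,0).

Test eqn y'=λy, z=hλ:
  y_{n+1} = y_n + z·[2/3·y_n + 1/3·y_{n+1}] ⇒ (1 − 1/3z)y_{n+1} = (1 + 2/3z)y_n
  so R(z) = (1 + 2/3z)/(1 − 1/3z).

Need |R(x)|<1, x<0.
x=-1.41: |R|=0.0408
R=−1: 1+2/3x = −1+1/3x ⇒ -1/3x=2 ⇒ x=2/(-1/3)=-6.0000
Confirm numerically:
  x=-5.867: |R|=0.98500 <1
  x=-5.200: |R|=0.90244 <1
  x=-4.087: |R|=0.73007 <1
  x=-3.874: |R|=0.69072 <1
  x=-6.562: |R|=1.05877 >1
  x=-6.101: |R|=1.01110 >1
So |R|<1 on (-6.0000, 0).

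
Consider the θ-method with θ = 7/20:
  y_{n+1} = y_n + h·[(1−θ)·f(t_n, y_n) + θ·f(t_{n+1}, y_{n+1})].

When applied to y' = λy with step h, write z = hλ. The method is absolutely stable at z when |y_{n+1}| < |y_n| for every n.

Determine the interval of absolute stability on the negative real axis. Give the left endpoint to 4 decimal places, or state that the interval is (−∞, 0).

Test eqn y'=λy, z=hλ:
  y_{n+1} = y_n + z·[13/20·y_n + 7/20·y_{n+1}] ⇒ (1 − 7/20z)y_{n+1} = (1 + 13/20z)y_n
  R(z) = (1 + 13/20z)/(1 − 7/20z).

Solve |R(x)|<1 on ℝ⁻.
x=-1.46: |R|=0.0338
R=−1: 1+13/20x = −1+7/20x ⇒ -3/10x=2 ⇒ x=2/(-3/10)=-6.6667
Confirm numerically:
  x=-6.217: |R|=0.95752 <1
  x=-5.926: |R|=0.92772 <1
  x=-5.365: |R|=0.86430 <1
  x=-4.123: |R|=0.68764 <1
  x=-6.870: |R|=1.01792 >1
  x=-6.850: |R|=1.01619 >1
Interval (-6.6667, 0).

z∈(-6.6667,0).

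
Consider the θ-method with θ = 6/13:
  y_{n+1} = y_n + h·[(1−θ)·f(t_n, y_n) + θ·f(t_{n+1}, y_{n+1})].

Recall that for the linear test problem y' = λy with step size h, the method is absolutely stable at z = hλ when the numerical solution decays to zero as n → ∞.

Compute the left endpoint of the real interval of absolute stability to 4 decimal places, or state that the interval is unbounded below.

Test eqn y'=λy, z=hλ:
  y_{n+1} = y_n + z·[7/13·y_n + 6/13·y_{n+1}] ⇒ (1 − 6/13z)y_{n+1} = (1 + 7/13z)y_n
  ⇒ R(z) = (1 + 7/13z)/(1 − 6/13z).

Boundary: |R(x)|=1, x<0.
x=-1.68: |R|=0.0537
R=−1: 1+7/13x = −1+6/13x ⇒ -1/13x=2 ⇒ x=2/(-1/13)=-26.0000
Confirm numerically:
  x=-23.103: |R|=0.98089 <1
  x=-15.513: |R|=0.90114 <1
  x=-12.392: |R|=0.84422 <1
  x=-26.561: |R|=1.00325 >1
  x=-26.258: |R|=1.00151 >1
  x=-26.097: |R|=1.00057 >1
So |R|<1 on (-26.0000, 0).

z* = -26.0000.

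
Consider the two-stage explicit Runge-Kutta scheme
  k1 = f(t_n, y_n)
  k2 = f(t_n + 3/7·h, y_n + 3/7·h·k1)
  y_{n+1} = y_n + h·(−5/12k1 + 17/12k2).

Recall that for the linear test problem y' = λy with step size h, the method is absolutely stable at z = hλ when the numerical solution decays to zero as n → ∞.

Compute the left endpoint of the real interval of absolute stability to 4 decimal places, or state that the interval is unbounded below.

With y'=λy (z=hλ):
  k1=λy_n ⇒ h·k1=z·y_n;  k2=λ(1+3/7z)y_n ⇒ h·k2=z(1+3/7z)y_n
  y_{n+1}/y_n = 1 − 5/12z + 17/12z(1+3/7z) = 1 + z + 17/28z²
  R(z) = 1 + z + 17/28z².

Find x<0 with |R(x)|<1.
x=-1.18: |R|=0.6654
R=1: x+17/28x²=0 ⇒ x=−28/17=-1.6471; min R=1−1/(4·17/28)=0.5882>−1
Confirm numerically:
  x=-1.505: |R|=0.87019 <1
  x=-1.473: |R|=0.84434 <1
  x=-1.257: |R|=0.70232 <1
  x=-0.747: |R|=0.59179 <1
  x=-2.006: |R|=1.43716 >1
  x=-1.966: |R|=1.38070 >1
  x=-1.886: |R|=1.27360 >1
Interval (-1.6471, 0).

left endpoint -1.6471.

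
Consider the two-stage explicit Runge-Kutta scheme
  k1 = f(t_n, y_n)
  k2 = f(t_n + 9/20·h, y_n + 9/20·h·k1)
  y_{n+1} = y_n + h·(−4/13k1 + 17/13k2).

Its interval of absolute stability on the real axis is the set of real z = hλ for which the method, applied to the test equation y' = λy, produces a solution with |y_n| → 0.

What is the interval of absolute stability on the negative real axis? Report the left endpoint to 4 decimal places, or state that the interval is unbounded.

Test eqn y'=λy, z=hλ:
  k1=λy_n ⇒ h·k1=z·y_n;  k2=λ(1+9/20z)y_n ⇒ h·k2=z(1+9/20z)y_n
  y_{n+1}/y_n = 1 − 4/13z + 17/13z(1+9/20z) = 1 + z + 153/260z²
  Hence R(z) = 1 + z + 153/260z².

Solve |R(x)|<1 on ℝ⁻.
x=-1.61: |R|=0.9154
R=1: x+153/260x²=0 ⇒ x=−260/153=-1.6993; min R=1−1/(4·153/260)=0.5752>−1
Confirm numerically:
  x=-1.493: |R|=0.81871 <1
  x=-1.131: |R|=0.62174 <1
  x=-1.041: |R|=0.59670 <1
  x=-0.809: |R|=0.57614 <1
  x=-2.190: |R|=1.63232 >1
  x=-2.147: |R|=1.56558 >1
  x=-1.992: |R|=1.34305 >1
Interval (-1.6993, 0).

(-1.6993, 0).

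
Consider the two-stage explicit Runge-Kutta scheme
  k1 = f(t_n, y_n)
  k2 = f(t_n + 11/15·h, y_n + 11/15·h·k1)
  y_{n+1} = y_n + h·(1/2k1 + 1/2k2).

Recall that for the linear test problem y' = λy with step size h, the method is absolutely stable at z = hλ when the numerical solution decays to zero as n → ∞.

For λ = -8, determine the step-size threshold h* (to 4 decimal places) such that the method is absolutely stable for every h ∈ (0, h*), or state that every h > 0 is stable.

Test eqn y'=λy, z=hλ:
  k1=λy_n ⇒ h·k1=z·y_n;  k2=λ(1+11/15z)y_n ⇒ h·k2=z(1+11/15z)y_n
  y_{n+1}/y_n = 1 + 1/2z + 1/2z(1+11/15z) = 1 + z + 11/30z²
  ⇒ R(z) = 1 + z + 11/30z².

Find x<0 with |R(x)|<1.
x=-1.14: |R|=0.3365
R=1: x+11/30x²=0 ⇒ x=−30/11=-2.7273; min R=1−1/(4·11/30)=0.3182>−1
Confirm numerically:
  x=-2.381: |R|=0.69769 <1
  x=-2.028: |R|=0.48002 <1
  x=-1.627: |R|=0.34361 <1
  x=-2.949: |R|=1.23975 >1
  x=-2.897: |R|=1.18029 >1
  x=-2.815: |R|=1.09055 >1
So |R|<1 on (-2.7273, 0).

(-2.7273,0); λ=-8 ⇒ h* = (30/11)/8 = 0.3409.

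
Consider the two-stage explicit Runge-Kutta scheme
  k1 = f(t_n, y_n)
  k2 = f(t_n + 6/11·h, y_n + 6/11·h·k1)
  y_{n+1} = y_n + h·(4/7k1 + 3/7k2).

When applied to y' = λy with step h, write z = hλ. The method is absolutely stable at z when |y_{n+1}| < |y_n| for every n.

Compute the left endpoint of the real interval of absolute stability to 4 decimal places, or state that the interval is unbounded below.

With y'=λy (z=hλ):
  k1=λy_n ⇒ h·k1=z·y_n;  k2=λ(1+6/11z)y_n ⇒ h·k2=z(1+6/11z)y_n
  y_{n+1}/y_n = 1 + 4/7z + 3/7z(1+6/11z) = 1 + z + 18/77z²
  R(z) = 1 + z + 18/77z².

Find x<0 with |R(x)|<1.
x=-1.79: |R|=0.0410
R=1: x+18/77x²=0 ⇒ x=−77/18=-4.2778; min R=1−1/(4·18/77)=-0.0694>−1
Confirm numerically:
  x=-3.289: |R|=0.23977 <1
  x=-3.187: |R|=0.18736 <1
  x=-2.405: |R|=0.05289 <1
  x=-1.957: |R|=0.06171 <1
  x=-4.856: |R|=1.65638 >1
  x=-4.589: |R|=1.33386 >1
  x=-4.542: |R|=1.28054 >1
Stable set (-4.2778, 0).

left endpoint -4.2778.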